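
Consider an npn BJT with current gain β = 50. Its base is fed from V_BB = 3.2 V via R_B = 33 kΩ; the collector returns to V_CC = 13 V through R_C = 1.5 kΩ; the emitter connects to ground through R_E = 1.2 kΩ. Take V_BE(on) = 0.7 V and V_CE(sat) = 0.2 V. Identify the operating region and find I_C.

Assume active. Base-emitter loop: I_B = (V_BB − V_BE)/(R_B + (β+1)R_E) = (3.2 − 0.7)/(33 + 51×1.2) = 0.0265 mA.
I_C = β·I_B = 50×0.0265 = 1.33 mA.
V_CE = V_CC − I_C·R_C − I_E·R_E = 13 − 1.33×1.5 − 1.35×1.2 = 9.39 V > V_CE(sat), so the active-region assumption holds.

active; I_C ≈ 1.3 mA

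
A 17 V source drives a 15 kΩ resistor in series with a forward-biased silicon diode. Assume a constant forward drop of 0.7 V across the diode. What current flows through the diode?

I ≈ 1.1 mA

KVL around the loop: 17 = V_D + I·R = 0.7 + I × 15 kΩ.
So I = (17 − 0.7) / 15 kΩ = 16.3 / 15 = 1.09 mA.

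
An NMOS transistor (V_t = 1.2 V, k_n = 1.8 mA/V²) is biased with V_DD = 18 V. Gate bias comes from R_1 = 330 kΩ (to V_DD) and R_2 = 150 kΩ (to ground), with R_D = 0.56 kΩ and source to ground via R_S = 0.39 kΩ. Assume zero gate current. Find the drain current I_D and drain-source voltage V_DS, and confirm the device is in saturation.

V_G = V_DD·R_2/(R_1+R_2) = 18×150/480 = 5.62 V.
Assume saturation: I_D = (k_n/2)(V_GS − V_t)² with V_GS = V_G − I_D·R_S = 5.62 − 0.39·I_D.
Substituting gives 0.137·I_D² − 4.11·I_D + 17.6 = 0, with roots I_D = 5.19 or 24.8 mA.
The root I_D = 24.8 mA gives V_GS = -4.05 V ≤ V_t, so take I_D = 5.19 mA.
Then V_GS = 3.6 V and V_DS = V_DD − I_D(R_D+R_S) = 18 − 5.19×0.95 = 13.1 V.
Saturation requires V_DS ≥ V_GS − V_t = 2.4 V; 13.1 ≥ 2.4 ✓.

I_D ≈ 5.2 mA, V_DS ≈ 13 V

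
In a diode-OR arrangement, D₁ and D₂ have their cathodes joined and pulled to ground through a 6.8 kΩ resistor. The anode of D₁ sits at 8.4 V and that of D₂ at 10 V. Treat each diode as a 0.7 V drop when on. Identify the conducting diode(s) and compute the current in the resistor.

Only D₂ conducts; I_R ≈ 1.4 mA

Assume both conduct. Then node N would need to be at both 8.4−0.7 = 7.7 V and 10−0.7 = 9.3 V, which is impossible.
Assume only D₂ conducts: V_N = 10 − 0.7 = 9.3 V, so I_R = 9.3/6.8 = 1.37 mA.
Check D₁: its anode-to-cathode voltage is 8.4 − 9.3 = -0.9 V < 0.7 V, so it is off. The assumption is consistent.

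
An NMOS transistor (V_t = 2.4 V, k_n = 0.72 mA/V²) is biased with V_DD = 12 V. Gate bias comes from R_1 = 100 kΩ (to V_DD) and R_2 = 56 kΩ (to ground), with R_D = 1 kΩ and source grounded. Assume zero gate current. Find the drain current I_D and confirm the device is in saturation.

I_D ≈ 1.3 mA

V_G = V_DD·R_2/(R_1+R_2) = 12×56/156 = 4.31 V. With the source grounded, V_GS = V_G = 4.31 V.
Assume saturation: I_D = (k_n/2)(V_GS − V_t)² = (0.72/2)×(4.31 − 2.4)² = 0.36×1.91² = 1.31 mA.
V_DS = V_DD − I_D·R_D = 12 − 1.31×1 = 10.7 V.
Saturation requires V_DS ≥ V_GS − V_t = 1.91 V; 10.7 ≥ 1.91 ✓.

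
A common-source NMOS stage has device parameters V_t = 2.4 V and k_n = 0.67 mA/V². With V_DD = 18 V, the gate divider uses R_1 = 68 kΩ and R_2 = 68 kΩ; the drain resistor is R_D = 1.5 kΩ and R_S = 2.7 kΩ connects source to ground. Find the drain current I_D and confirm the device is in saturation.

V_G = V_DD·R_2/(R_1+R_2) = 18×68/136 = 9 V.
Assume saturation: I_D = (k_n/2)(V_GS − V_t)² with V_GS = V_G − I_D·R_S = 9 − 2.7·I_D.
Substituting gives 2.44·I_D² − 12.9·I_D + 14.6 = 0, with roots I_D = 1.63 or 3.67 mA.
The root I_D = 3.67 mA gives V_GS = -0.91 V ≤ V_t, so take I_D = 1.63 mA.
Then V_GS = 4.6 V and V_DS = V_DD − I_D(R_D+R_S) = 18 − 1.63×4.2 = 11.2 V.
Saturation requires V_DS ≥ V_GS − V_t = 2.2 V; 11.2 ≥ 2.2 ✓.

I_D ≈ 1.6 mA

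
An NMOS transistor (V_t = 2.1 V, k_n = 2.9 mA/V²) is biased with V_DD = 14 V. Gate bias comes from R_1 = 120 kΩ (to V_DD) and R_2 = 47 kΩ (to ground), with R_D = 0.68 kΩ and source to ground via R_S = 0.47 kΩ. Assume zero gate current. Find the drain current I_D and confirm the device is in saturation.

I_D ≈ 1.6 mA

V_G = V_DD·R_2/(R_1+R_2) = 14×47/167 = 3.94 V.
Assume saturation: I_D = (k_n/2)(V_GS − V_t)² with V_GS = V_G − I_D·R_S = 3.94 − 0.47·I_D.
Substituting gives 0.32·I_D² − 3.51·I_D + 4.91 = 0, with roots I_D = 1.65 or 9.3 mA.
The root I_D = 9.3 mA gives V_GS = -0.433 V ≤ V_t, so take I_D = 1.65 mA.
Then V_GS = 3.17 V and V_DS = V_DD − I_D(R_D+R_S) = 14 − 1.65×1.15 = 12.1 V.
Saturation requires V_DS ≥ V_GS − V_t = 1.07 V; 12.1 ≥ 1.07 ✓.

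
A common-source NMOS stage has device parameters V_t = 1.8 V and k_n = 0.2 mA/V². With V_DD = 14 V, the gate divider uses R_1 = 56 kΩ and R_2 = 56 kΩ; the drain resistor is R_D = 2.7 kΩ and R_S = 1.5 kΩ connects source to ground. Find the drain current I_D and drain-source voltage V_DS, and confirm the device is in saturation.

V_G = V_DD·R_2/(R_1+R_2) = 14×56/112 = 7 V.
Assume saturation: I_D = (k_n/2)(V_GS − V_t)² with V_GS = V_G − I_D·R_S = 7 − 1.5·I_D.
Substituting gives 0.225·I_D² − 2.56·I_D + 2.7 = 0, with roots I_D = 1.18 or 10.2 mA.
The root I_D = 10.2 mA gives V_GS = -8.3 V ≤ V_t, so take I_D = 1.18 mA.
Then V_GS = 5.23 V and V_DS = V_DD − I_D(R_D+R_S) = 14 − 1.18×4.2 = 9.05 V.
Saturation requires V_DS ≥ V_GS − V_t = 3.43 V; 9.05 ≥ 3.43 ✓.

I_D ≈ 1.2 mA, V_DS ≈ 9.1 V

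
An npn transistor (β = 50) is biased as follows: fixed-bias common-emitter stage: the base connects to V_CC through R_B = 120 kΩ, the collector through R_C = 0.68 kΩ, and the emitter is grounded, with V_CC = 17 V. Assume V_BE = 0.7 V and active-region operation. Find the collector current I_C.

I_C ≈ 6.8 mA

Base loop: V_CC = I_B·R_B + V_BE, so I_B = (17 − 0.7)/120 kΩ = 0.136 mA.
In the active region I_C = β·I_B = 50 × 0.136 = 6.79 mA.
Collector loop: V_CE = V_CC − I_C·R_C = 17 − 6.79×0.68 = 12.4 V.
Since V_CE = 12.4 V > V_CE(sat) ≈ 0.2 V, the transistor is in the active region as assumed.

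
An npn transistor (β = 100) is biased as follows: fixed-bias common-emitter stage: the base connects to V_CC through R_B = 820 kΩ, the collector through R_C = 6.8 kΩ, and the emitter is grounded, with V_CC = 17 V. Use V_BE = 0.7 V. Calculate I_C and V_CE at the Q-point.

I_C ≈ 2 mA, V_CE ≈ 3.5 V

Base loop: V_CC = I_B·R_B + V_BE, so I_B = (17 − 0.7)/820 kΩ = 0.0199 mA.
In the active region I_C = β·I_B = 100 × 0.0199 = 1.99 mA.
Collector loop: V_CE = V_CC − I_C·R_C = 17 − 1.99×6.8 = 3.48 V.
Since V_CE = 3.48 V > V_CE(sat) ≈ 0.2 V, the transistor is in the active region as assumed.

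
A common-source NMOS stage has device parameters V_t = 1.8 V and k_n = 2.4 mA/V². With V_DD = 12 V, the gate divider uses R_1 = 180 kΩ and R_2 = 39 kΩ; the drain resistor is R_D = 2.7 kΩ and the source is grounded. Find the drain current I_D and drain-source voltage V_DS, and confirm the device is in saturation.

V_G = V_DD·R_2/(R_1+R_2) = 12×39/219 = 2.14 V. With the source grounded, V_GS = V_G = 2.14 V.
Assume saturation: I_D = (k_n/2)(V_GS − V_t)² = (2.4/2)×(2.14 − 1.8)² = 1.2×0.337² = 0.136 mA.
V_DS = V_DD − I_D·R_D = 12 − 0.136×2.7 = 11.6 V.
Saturation requires V_DS ≥ V_GS − V_t = 0.337 V; 11.6 ≥ 0.337 ✓.

I_D ≈ 0.14 mA, V_DS ≈ 12 V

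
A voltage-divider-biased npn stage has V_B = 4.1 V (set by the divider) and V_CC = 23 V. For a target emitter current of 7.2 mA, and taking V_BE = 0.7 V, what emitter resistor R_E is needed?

V_E = V_B − V_BE = 4.1 − 0.7 = 3.4 V.
R_E = V_E / I_E = 3.4 / 7.2 = 0.472 kΩ.

R_E ≈ 0.47 kΩ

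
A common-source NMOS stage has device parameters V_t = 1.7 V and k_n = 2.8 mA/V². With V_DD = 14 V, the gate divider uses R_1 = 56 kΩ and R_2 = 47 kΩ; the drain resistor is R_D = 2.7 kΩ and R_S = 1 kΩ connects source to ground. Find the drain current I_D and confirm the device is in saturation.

V_G = V_DD·R_2/(R_1+R_2) = 14×47/103 = 6.39 V.
Assume saturation: I_D = (k_n/2)(V_GS − V_t)² with V_GS = V_G − I_D·R_S = 6.39 − 1·I_D.
Substituting gives 1.4·I_D² − 14.1·I_D + 30.8 = 0, with roots I_D = 3.18 or 6.91 mA.
The root I_D = 6.91 mA gives V_GS = -0.522 V ≤ V_t, so take I_D = 3.18 mA.
Then V_GS = 3.21 V and V_DS = V_DD − I_D(R_D+R_S) = 14 − 3.18×3.7 = 2.23 V.
Saturation requires V_DS ≥ V_GS − V_t = 1.51 V; 2.23 ≥ 1.51 ✓.

I_D ≈ 3.2 mA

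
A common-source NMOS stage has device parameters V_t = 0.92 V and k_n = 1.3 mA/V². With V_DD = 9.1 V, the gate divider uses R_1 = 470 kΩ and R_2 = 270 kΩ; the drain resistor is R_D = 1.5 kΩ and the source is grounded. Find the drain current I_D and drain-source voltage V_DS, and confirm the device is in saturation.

V_G = V_DD·R_2/(R_1+R_2) = 9.1×270/740 = 3.32 V. With the source grounded, V_GS = V_G = 3.32 V.
Assume saturation: I_D = (k_n/2)(V_GS − V_t)² = (1.3/2)×(3.32 − 0.92)² = 0.65×2.4² = 3.74 mA.
V_DS = V_DD − I_D·R_D = 9.1 − 3.74×1.5 = 3.48 V.
Saturation requires V_DS ≥ V_GS − V_t = 2.4 V; 3.48 ≥ 2.4 ✓.

I_D ≈ 3.7 mA, V_DS ≈ 3.5 V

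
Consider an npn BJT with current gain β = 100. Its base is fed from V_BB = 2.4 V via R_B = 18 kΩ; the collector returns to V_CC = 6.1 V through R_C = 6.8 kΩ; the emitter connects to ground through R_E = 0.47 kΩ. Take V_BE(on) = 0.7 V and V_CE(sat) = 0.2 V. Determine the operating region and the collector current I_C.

saturation; I_C ≈ 0.81 mA

Assume active: I_B = (2.4 − 0.7)/(18 + 101×0.47) = 0.026 mA, I_C = β·I_B = 2.6 mA.
Then V_CE = 6.1 − 2.6×6.8 − 2.62×0.47 = -12.8 V < 0.2 V — the active assumption fails.
Re-solve with V_CE = 0.2 V. KCL at the emitter: V_E/R_E = (V_BB−0.7−V_E)/R_B + (V_CC−0.2−V_E)/R_C, giving V_E = 0.413 V.
I_C = (V_CC − 0.2 − V_E)/R_C = (5.9 − 0.413)/6.8 = 0.807 mA.
Check: I_B = (1.7 − 0.413)/18 = 0.0715 mA, and β·I_B = 7.15 mA > I_C, confirming saturation.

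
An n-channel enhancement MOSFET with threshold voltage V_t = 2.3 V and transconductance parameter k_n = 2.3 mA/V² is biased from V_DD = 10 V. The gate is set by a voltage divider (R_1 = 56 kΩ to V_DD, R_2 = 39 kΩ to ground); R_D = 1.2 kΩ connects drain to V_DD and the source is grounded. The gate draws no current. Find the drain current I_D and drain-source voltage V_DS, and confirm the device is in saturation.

V_G = V_DD·R_2/(R_1+R_2) = 10×39/95 = 4.11 V. With the source grounded, V_GS = V_G = 4.11 V.
Assume saturation: I_D = (k_n/2)(V_GS − V_t)² = (2.3/2)×(4.11 − 2.3)² = 1.15×1.81² = 3.75 mA.
V_DS = V_DD − I_D·R_D = 10 − 3.75×1.2 = 5.5 V.
Saturation requires V_DS ≥ V_GS − V_t = 1.81 V; 5.5 ≥ 1.81 ✓.

I_D ≈ 3.7 mA, V_DS ≈ 5.5 V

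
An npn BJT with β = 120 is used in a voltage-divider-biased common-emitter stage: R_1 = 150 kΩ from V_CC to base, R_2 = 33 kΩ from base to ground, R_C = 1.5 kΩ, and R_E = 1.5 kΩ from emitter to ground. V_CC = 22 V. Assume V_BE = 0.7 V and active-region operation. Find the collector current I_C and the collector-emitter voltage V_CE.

Thevenize the base divider: V_Th = V_CC·R_2/(R_1+R_2) = 22×33/183 = 3.97 V, R_Th = R_1‖R_2 = 27 kΩ.
Base-emitter loop: V_Th = I_B·R_Th + V_BE + (β+1)I_B·R_E, so I_B = (3.97 − 0.7) / (27 + 121×1.5) = 0.0157 mA.
I_C = β·I_B = 120×0.0157 = 1.88 mA, and I_E = (β+1)I_B = 1.9 mA.
V_CE = V_CC − I_C·R_C − I_E·R_E = 22 − 1.88×1.5 − 1.9×1.5 = 16.3 V.
V_CE = 16.3 V > 0.2 V confirms active-region operation.

I_C ≈ 1.9 mA, V_CE ≈ 16 V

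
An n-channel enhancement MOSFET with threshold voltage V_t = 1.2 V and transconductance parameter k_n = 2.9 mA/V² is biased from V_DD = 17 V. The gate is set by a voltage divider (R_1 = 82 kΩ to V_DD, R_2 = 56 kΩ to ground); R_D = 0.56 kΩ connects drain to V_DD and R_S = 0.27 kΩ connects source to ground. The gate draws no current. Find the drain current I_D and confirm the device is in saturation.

V_G = V_DD·R_2/(R_1+R_2) = 17×56/138 = 6.9 V.
Assume saturation: I_D = (k_n/2)(V_GS − V_t)² with V_GS = V_G − I_D·R_S = 6.9 − 0.27·I_D.
Substituting gives 0.106·I_D² − 5.46·I_D + 47.1 = 0, with roots I_D = 10.9 or 40.7 mA.
The root I_D = 40.7 mA gives V_GS = -4.1 V ≤ V_t, so take I_D = 10.9 mA.
Then V_GS = 3.95 V and V_DS = V_DD − I_D(R_D+R_S) = 17 − 10.9×0.83 = 7.92 V.
Saturation requires V_DS ≥ V_GS − V_t = 2.75 V; 7.92 ≥ 2.75 ✓.

I_D ≈ 11 mA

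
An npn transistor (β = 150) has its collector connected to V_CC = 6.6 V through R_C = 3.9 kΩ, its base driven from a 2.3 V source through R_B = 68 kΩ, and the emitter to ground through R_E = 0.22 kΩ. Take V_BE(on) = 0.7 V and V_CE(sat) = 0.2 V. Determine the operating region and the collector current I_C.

Assume active: I_B = (2.3 − 0.7)/(68 + 151×0.22) = 0.0158 mA, I_C = β·I_B = 2.37 mA.
Then V_CE = 6.6 − 2.37×3.9 − 2.39×0.22 = -3.17 V < 0.2 V — the active assumption fails.
Re-solve with V_CE = 0.2 V. KCL at the emitter: V_E/R_E = (V_BB−0.7−V_E)/R_B + (V_CC−0.2−V_E)/R_C, giving V_E = 0.346 V.
I_C = (V_CC − 0.2 − V_E)/R_C = (6.4 − 0.346)/3.9 = 1.55 mA.
Check: I_B = (1.6 − 0.346)/68 = 0.0184 mA, and β·I_B = 2.77 mA > I_C, confirming saturation.

saturation; I_C ≈ 1.6 mA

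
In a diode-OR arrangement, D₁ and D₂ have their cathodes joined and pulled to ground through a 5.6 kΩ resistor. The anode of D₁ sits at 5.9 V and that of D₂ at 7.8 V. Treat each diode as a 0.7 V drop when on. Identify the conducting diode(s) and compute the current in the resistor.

Assume both conduct. Then node N would need to be at both 5.9−0.7 = 5.2 V and 7.8−0.7 = 7.1 V, which is impossible.
Assume only D₂ conducts: V_N = 7.8 − 0.7 = 7.1 V, so I_R = 7.1/5.6 = 1.27 mA.
Check D₁: its anode-to-cathode voltage is 5.9 − 7.1 = -1.2 V < 0.7 V, so it is off. The assumption is consistent.

Only D₂ conducts; I_R ≈ 1.3 mA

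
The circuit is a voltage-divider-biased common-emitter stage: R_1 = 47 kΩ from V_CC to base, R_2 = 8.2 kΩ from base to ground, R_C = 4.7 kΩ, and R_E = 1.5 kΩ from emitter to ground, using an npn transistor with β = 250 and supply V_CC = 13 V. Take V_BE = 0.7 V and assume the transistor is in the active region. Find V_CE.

V_CE ≈ 8 V

Thevenize the base divider: V_Th = V_CC·R_2/(R_1+R_2) = 13×8.2/55.2 = 1.93 V, R_Th = R_1‖R_2 = 6.98 kΩ.
Base-emitter loop: V_Th = I_B·R_Th + V_BE + (β+1)I_B·R_E, so I_B = (1.93 − 0.7) / (6.98 + 251×1.5) = 0.00321 mA.
I_C = β·I_B = 250×0.00321 = 0.803 mA, and I_E = (β+1)I_B = 0.806 mA.
V_CE = V_CC − I_C·R_C − I_E·R_E = 13 − 0.803×4.7 − 0.806×1.5 = 8.02 V.
V_CE = 8.02 V > 0.2 V confirms active-region operation.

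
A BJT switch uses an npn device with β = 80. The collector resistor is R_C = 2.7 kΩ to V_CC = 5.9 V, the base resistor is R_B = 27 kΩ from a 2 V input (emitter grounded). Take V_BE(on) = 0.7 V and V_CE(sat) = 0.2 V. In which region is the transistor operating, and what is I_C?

saturation; I_C ≈ 2.1 mA

Assume active: I_B = (2 − 0.7)/27 = 0.0481 mA, giving I_C = β·I_B = 3.85 mA.
But then V_CE = 5.9 − 3.85×2.7 = -4.5 V < V_CE(sat) = 0.2 V — impossible in the active region.
So the transistor is saturated. With V_CE = 0.2 V, I_C = (V_CC − 0.2)/R_C = 5.7/2.7 = 2.11 mA.
Check: β·I_B = 3.85 mA > I_C = 2.11 mA, confirming saturation.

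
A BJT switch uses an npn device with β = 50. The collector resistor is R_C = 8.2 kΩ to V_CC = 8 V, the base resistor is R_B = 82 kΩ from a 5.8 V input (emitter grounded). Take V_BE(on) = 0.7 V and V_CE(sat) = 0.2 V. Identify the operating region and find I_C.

saturation; I_C ≈ 0.95 mA

Assume active: I_B = (5.8 − 0.7)/82 = 0.0622 mA, giving I_C = β·I_B = 3.11 mA.
But then V_CE = 8 − 3.11×8.2 = -17.5 V < V_CE(sat) = 0.2 V — impossible in the active region.
So the transistor is saturated. With V_CE = 0.2 V, I_C = (V_CC − 0.2)/R_C = 7.8/8.2 = 0.951 mA.
Check: β·I_B = 3.11 mA > I_C = 0.951 mA, confirming saturation.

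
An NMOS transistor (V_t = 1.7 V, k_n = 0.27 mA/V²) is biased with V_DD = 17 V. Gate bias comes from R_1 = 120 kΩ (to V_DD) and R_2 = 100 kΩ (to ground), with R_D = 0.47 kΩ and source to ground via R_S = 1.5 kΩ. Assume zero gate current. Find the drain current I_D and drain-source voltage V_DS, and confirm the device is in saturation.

I_D ≈ 1.7 mA, V_DS ≈ 14 V

V_G = V_DD·R_2/(R_1+R_2) = 17×100/220 = 7.73 V.
Assume saturation: I_D = (k_n/2)(V_GS − V_t)² with V_GS = V_G − I_D·R_S = 7.73 − 1.5·I_D.
Substituting gives 0.304·I_D² − 3.44·I_D + 4.9 = 0, with roots I_D = 1.67 or 9.66 mA.
The root I_D = 9.66 mA gives V_GS = -6.76 V ≤ V_t, so take I_D = 1.67 mA.
Then V_GS = 5.22 V and V_DS = V_DD − I_D(R_D+R_S) = 17 − 1.67×1.97 = 13.7 V.
Saturation requires V_DS ≥ V_GS − V_t = 3.52 V; 13.7 ≥ 3.52 ✓.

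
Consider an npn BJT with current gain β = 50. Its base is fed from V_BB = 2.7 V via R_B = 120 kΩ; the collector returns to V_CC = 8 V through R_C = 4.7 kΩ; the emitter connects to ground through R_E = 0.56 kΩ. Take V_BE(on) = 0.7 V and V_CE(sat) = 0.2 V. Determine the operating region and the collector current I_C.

active; I_C ≈ 0.67 mA

Assume active. Base-emitter loop: I_B = (V_BB − V_BE)/(R_B + (β+1)R_E) = (2.7 − 0.7)/(120 + 51×0.56) = 0.0135 mA.
I_C = β·I_B = 50×0.0135 = 0.673 mA.
V_CE = V_CC − I_C·R_C − I_E·R_E = 8 − 0.673×4.7 − 0.687×0.56 = 4.45 V > V_CE(sat), so the active-region assumption holds.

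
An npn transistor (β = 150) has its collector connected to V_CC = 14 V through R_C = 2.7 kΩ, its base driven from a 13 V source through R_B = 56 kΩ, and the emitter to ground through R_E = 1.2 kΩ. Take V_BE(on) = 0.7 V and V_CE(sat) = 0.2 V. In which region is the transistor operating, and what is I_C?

Assume active: I_B = (13 − 0.7)/(56 + 151×1.2) = 0.0519 mA, I_C = β·I_B = 7.78 mA.
Then V_CE = 14 − 7.78×2.7 − 7.83×1.2 = -16.4 V < 0.2 V — the active assumption fails.
Re-solve with V_CE = 0.2 V. KCL at the emitter: V_E/R_E = (V_BB−0.7−V_E)/R_B + (V_CC−0.2−V_E)/R_C, giving V_E = 4.36 V.
I_C = (V_CC − 0.2 − V_E)/R_C = (13.8 − 4.36)/2.7 = 3.49 mA.
Check: I_B = (12.3 − 4.36)/56 = 0.142 mA, and β·I_B = 21.3 mA > I_C, confirming saturation.

saturation; I_C ≈ 3.5 mA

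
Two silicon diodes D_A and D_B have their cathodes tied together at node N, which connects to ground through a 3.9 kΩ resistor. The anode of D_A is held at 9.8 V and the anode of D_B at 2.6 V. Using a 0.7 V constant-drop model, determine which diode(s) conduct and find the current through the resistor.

Only D_A conducts; I_R ≈ 2.3 mA

Assume both conduct. Then node N would need to be at both 9.8−0.7 = 9.1 V and 2.6−0.7 = 1.9 V, which is impossible.
Assume only D_A conducts: V_N = 9.8 − 0.7 = 9.1 V, so I_R = 9.1/3.9 = 2.33 mA.
Check D_B: its anode-to-cathode voltage is 2.6 − 9.1 = -6.5 V < 0.7 V, so it is off. The assumption is consistent.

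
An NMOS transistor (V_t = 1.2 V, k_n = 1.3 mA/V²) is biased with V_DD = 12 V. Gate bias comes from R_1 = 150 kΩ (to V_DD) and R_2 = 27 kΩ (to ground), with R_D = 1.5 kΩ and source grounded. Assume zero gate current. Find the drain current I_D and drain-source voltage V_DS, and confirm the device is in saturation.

I_D ≈ 0.26 mA, V_DS ≈ 12 V

V_G = V_DD·R_2/(R_1+R_2) = 12×27/177 = 1.83 V. With the source grounded, V_GS = V_G = 1.83 V.
Assume saturation: I_D = (k_n/2)(V_GS − V_t)² = (1.3/2)×(1.83 − 1.2)² = 0.65×0.631² = 0.258 mA.
V_DS = V_DD − I_D·R_D = 12 − 0.258×1.5 = 11.6 V.
Saturation requires V_DS ≥ V_GS − V_t = 0.631 V; 11.6 ≥ 0.631 ✓.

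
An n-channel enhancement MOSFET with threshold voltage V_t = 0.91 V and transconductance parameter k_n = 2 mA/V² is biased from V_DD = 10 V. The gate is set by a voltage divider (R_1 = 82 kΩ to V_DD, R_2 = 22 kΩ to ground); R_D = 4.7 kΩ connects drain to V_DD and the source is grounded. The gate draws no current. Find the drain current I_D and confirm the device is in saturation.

V_G = V_DD·R_2/(R_1+R_2) = 10×22/104 = 2.12 V. With the source grounded, V_GS = V_G = 2.12 V.
Assume saturation: I_D = (k_n/2)(V_GS − V_t)² = (2/2)×(2.12 − 0.91)² = 1×1.21² = 1.45 mA.
V_DS = V_DD − I_D·R_D = 10 − 1.45×4.7 = 3.17 V.
Saturation requires V_DS ≥ V_GS − V_t = 1.21 V; 3.17 ≥ 1.21 ✓.

I_D ≈ 1.5 mA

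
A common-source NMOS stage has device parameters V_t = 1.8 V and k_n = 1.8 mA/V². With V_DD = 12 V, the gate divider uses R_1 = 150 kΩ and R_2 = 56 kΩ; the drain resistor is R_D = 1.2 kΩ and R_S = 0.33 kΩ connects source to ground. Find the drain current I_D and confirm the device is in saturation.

I_D ≈ 1.1 mA

V_G = V_DD·R_2/(R_1+R_2) = 12×56/206 = 3.26 V.
Assume saturation: I_D = (k_n/2)(V_GS − V_t)² with V_GS = V_G − I_D·R_S = 3.26 − 0.33·I_D.
Substituting gives 0.098·I_D² − 1.87·I_D + 1.92 = 0, with roots I_D = 1.09 or 18 mA.
The root I_D = 18 mA gives V_GS = -2.67 V ≤ V_t, so take I_D = 1.09 mA.
Then V_GS = 2.9 V and V_DS = V_DD − I_D(R_D+R_S) = 12 − 1.09×1.53 = 10.3 V.
Saturation requires V_DS ≥ V_GS − V_t = 1.1 V; 10.3 ≥ 1.1 ✓.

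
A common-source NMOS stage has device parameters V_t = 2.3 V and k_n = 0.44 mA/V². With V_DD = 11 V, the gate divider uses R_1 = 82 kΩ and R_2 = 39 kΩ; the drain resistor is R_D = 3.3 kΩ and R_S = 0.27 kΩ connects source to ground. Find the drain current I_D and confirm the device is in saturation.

V_G = V_DD·R_2/(R_1+R_2) = 11×39/121 = 3.55 V.
Assume saturation: I_D = (k_n/2)(V_GS − V_t)² with V_GS = V_G − I_D·R_S = 3.55 − 0.27·I_D.
Substituting gives 0.016·I_D² − 1.15·I_D + 0.341 = 0, with roots I_D = 0.299 or 71.3 mA.
The root I_D = 71.3 mA gives V_GS = -15.7 V ≤ V_t, so take I_D = 0.299 mA.
Then V_GS = 3.46 V and V_DS = V_DD − I_D(R_D+R_S) = 11 − 0.299×3.57 = 9.93 V.
Saturation requires V_DS ≥ V_GS − V_t = 1.16 V; 9.93 ≥ 1.16 ✓.

I_D ≈ 0.3 mA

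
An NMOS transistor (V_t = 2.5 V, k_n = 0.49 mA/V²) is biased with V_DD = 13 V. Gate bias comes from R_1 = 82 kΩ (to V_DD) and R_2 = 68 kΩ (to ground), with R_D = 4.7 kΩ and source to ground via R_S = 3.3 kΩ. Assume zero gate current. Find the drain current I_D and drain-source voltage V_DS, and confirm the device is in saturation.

I_D ≈ 0.57 mA, V_DS ≈ 8.5 V

V_G = V_DD·R_2/(R_1+R_2) = 13×68/150 = 5.89 V.
Assume saturation: I_D = (k_n/2)(V_GS − V_t)² with V_GS = V_G − I_D·R_S = 5.89 − 3.3·I_D.
Substituting gives 2.67·I_D² − 6.49·I_D + 2.82 = 0, with roots I_D = 0.567 or 1.86 mA.
The root I_D = 1.86 mA gives V_GS = -0.258 V ≤ V_t, so take I_D = 0.567 mA.
Then V_GS = 4.02 V and V_DS = V_DD − I_D(R_D+R_S) = 13 − 0.567×8 = 8.46 V.
Saturation requires V_DS ≥ V_GS − V_t = 1.52 V; 8.46 ≥ 1.52 ✓.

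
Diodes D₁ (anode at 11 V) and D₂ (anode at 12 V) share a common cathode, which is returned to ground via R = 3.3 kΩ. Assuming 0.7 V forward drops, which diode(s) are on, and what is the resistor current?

Only D₂ conducts; I_R ≈ 3.4 mA

Assume both conduct. Then node N would need to be at both 11−0.7 = 10.3 V and 12−0.7 = 11.3 V, which is impossible.
Assume only D₂ conducts: V_N = 12 − 0.7 = 11.3 V, so I_R = 11.3/3.3 = 3.42 mA.
Check D₁: its anode-to-cathode voltage is 11 − 11.3 = -0.3 V < 0.7 V, so it is off. The assumption is consistent.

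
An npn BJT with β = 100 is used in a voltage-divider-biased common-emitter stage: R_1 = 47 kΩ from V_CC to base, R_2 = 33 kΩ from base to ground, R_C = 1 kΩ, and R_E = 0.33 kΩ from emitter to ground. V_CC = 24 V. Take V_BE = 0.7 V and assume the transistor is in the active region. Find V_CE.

Thevenize the base divider: V_Th = V_CC·R_2/(R_1+R_2) = 24×33/80 = 9.9 V, R_Th = R_1‖R_2 = 19.4 kΩ.
Base-emitter loop: V_Th = I_B·R_Th + V_BE + (β+1)I_B·R_E, so I_B = (9.9 − 0.7) / (19.4 + 101×0.33) = 0.175 mA.
I_C = β·I_B = 100×0.175 = 17.5 mA, and I_E = (β+1)I_B = 17.6 mA.
V_CE = V_CC − I_C·R_C − I_E·R_E = 24 − 17.5×1 − 17.6×0.33 = 0.732 V.
V_CE = 0.732 V > 0.2 V confirms active-region operation.

V_CE ≈ 0.73 V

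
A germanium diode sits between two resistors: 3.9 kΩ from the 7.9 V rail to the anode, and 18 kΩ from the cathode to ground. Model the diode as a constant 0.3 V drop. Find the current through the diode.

The two resistors are in series with the diode, so KVL gives 7.9 = I·3.9 + 0.3 + I·18.
I = (7.9 − 0.3) / (3.9 + 18) kΩ = 7.6 / 21.9 = 0.347 mA.

I ≈ 0.35 mA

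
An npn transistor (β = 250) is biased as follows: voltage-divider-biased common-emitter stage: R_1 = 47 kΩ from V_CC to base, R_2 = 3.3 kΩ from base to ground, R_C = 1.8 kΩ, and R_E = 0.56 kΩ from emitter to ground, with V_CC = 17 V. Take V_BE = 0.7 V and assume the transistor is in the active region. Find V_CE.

Thevenize the base divider: V_Th = V_CC·R_2/(R_1+R_2) = 17×3.3/50.3 = 1.12 V, R_Th = R_1‖R_2 = 3.08 kΩ.
Base-emitter loop: V_Th = I_B·R_Th + V_BE + (β+1)I_B·R_E, so I_B = (1.12 − 0.7) / (3.08 + 251×0.56) = 0.00289 mA.
I_C = β·I_B = 250×0.00289 = 0.723 mA, and I_E = (β+1)I_B = 0.726 mA.
V_CE = V_CC − I_C·R_C − I_E·R_E = 17 − 0.723×1.8 − 0.726×0.56 = 15.3 V.
V_CE = 15.3 V > 0.2 V confirms active-region operation.

V_CE ≈ 15 V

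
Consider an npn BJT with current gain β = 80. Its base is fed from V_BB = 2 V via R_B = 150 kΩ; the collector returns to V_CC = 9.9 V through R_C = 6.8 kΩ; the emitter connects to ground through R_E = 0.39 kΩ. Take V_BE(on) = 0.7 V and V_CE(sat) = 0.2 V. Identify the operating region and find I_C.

Assume active. Base-emitter loop: I_B = (V_BB − V_BE)/(R_B + (β+1)R_E) = (2 − 0.7)/(150 + 81×0.39) = 0.00716 mA.
I_C = β·I_B = 80×0.00716 = 0.573 mA.
V_CE = V_CC − I_C·R_C − I_E·R_E = 9.9 − 0.573×6.8 − 0.58×0.39 = 5.78 V > V_CE(sat), so the active-region assumption holds.

active; I_C ≈ 0.57 mA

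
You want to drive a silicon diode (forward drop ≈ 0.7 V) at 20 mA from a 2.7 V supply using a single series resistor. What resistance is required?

The resistor drops V_S − V_D = 2.7 − 0.7 = 2 V at 20 mA.
R = 2 V / 20 mA = 0.1 kΩ.

R ≈ 0.1 kΩ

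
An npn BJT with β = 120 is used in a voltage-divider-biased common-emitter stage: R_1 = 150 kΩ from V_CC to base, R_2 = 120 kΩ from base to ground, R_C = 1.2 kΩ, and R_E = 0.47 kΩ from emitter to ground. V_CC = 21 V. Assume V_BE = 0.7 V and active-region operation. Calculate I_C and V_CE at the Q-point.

Thevenize the base divider: V_Th = V_CC·R_2/(R_1+R_2) = 21×120/270 = 9.33 V, R_Th = R_1‖R_2 = 66.7 kΩ.
Base-emitter loop: V_Th = I_B·R_Th + V_BE + (β+1)I_B·R_E, so I_B = (9.33 − 0.7) / (66.7 + 121×0.47) = 0.0699 mA.
I_C = β·I_B = 120×0.0699 = 8.39 mA, and I_E = (β+1)I_B = 8.46 mA.
V_CE = V_CC − I_C·R_C − I_E·R_E = 21 − 8.39×1.2 − 8.46×0.47 = 6.96 V.
V_CE = 6.96 V > 0.2 V confirms active-region operation.

I_C ≈ 8.4 mA, V_CE ≈ 7 V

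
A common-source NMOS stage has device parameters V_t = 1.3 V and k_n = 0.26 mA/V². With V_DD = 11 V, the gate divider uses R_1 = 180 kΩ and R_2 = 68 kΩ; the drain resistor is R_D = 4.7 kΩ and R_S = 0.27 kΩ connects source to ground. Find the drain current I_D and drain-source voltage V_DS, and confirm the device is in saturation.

I_D ≈ 0.34 mA, V_DS ≈ 9.3 V

V_G = V_DD·R_2/(R_1+R_2) = 11×68/248 = 3.02 V.
Assume saturation: I_D = (k_n/2)(V_GS − V_t)² with V_GS = V_G − I_D·R_S = 3.02 − 0.27·I_D.
Substituting gives 0.00948·I_D² − 1.12·I_D + 0.383 = 0, with roots I_D = 0.343 or 118 mA.
The root I_D = 118 mA gives V_GS = -28.8 V ≤ V_t, so take I_D = 0.343 mA.
Then V_GS = 2.92 V and V_DS = V_DD − I_D(R_D+R_S) = 11 − 0.343×4.97 = 9.3 V.
Saturation requires V_DS ≥ V_GS − V_t = 1.62 V; 9.3 ≥ 1.62 ✓.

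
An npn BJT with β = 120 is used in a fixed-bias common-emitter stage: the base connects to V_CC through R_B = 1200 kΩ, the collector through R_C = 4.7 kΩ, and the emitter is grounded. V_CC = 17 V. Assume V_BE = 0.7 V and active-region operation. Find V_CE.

Base loop: V_CC = I_B·R_B + V_BE, so I_B = (17 − 0.7)/1200 kΩ = 0.0136 mA.
In the active region I_C = β·I_B = 120 × 0.0136 = 1.63 mA.
Collector loop: V_CE = V_CC − I_C·R_C = 17 − 1.63×4.7 = 9.34 V.
Since V_CE = 9.34 V > V_CE(sat) ≈ 0.2 V, the transistor is in the active region as assumed.

V_CE ≈ 9.3 V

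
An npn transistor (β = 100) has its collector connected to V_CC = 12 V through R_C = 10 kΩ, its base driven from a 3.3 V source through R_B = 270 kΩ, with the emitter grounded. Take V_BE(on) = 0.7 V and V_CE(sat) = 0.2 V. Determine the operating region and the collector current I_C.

Assume active. Base-emitter loop: I_B = (V_BB − V_BE)/R_B = (3.3 − 0.7)/270 = 0.00963 mA.
I_C = β·I_B = 100×0.00963 = 0.963 mA.
V_CE = V_CC − I_C·R_C = 12 − 0.963×10 = 2.37 V > V_CE(sat), so the active-region assumption holds.

active; I_C ≈ 0.96 mA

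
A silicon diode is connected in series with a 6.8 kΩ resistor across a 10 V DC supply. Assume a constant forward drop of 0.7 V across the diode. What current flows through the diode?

KVL around the loop: 10 = V_D + I·R = 0.7 + I × 6.8 kΩ.
So I = (10 − 0.7) / 6.8 kΩ = 9.3 / 6.8 = 1.37 mA.

I ≈ 1.4 mA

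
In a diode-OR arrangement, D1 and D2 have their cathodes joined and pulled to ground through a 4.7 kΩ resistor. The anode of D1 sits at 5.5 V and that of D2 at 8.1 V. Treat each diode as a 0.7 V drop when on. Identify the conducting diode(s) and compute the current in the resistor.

Assume both conduct. Then node N would need to be at both 5.5−0.7 = 4.8 V and 8.1−0.7 = 7.4 V, which is impossible.
Assume only D2 conducts: V_N = 8.1 − 0.7 = 7.4 V, so I_R = 7.4/4.7 = 1.57 mA.
Check D1: its anode-to-cathode voltage is 5.5 − 7.4 = -1.9 V < 0.7 V, so it is off. The assumption is consistent.

Only D2 conducts; I_R ≈ 1.6 mA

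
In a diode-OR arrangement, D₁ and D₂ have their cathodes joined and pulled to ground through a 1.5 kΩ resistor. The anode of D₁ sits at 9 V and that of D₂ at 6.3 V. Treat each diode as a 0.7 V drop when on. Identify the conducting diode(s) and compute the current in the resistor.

Assume both conduct. Then node N would need to be at both 9−0.7 = 8.3 V and 6.3−0.7 = 5.6 V, which is impossible.
Assume only D₁ conducts: V_N = 9 − 0.7 = 8.3 V, so I_R = 8.3/1.5 = 5.53 mA.
Check D₂: its anode-to-cathode voltage is 6.3 − 8.3 = -2 V < 0.7 V, so it is off. The assumption is consistent.

Only D₁ conducts; I_R ≈ 5.5 mA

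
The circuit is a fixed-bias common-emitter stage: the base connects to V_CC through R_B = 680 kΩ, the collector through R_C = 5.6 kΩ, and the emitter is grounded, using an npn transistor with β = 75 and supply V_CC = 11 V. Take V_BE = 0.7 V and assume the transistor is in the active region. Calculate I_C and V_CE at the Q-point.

I_C ≈ 1.1 mA, V_CE ≈ 4.6 V

Base loop: V_CC = I_B·R_B + V_BE, so I_B = (11 − 0.7)/680 kΩ = 0.0151 mA.
In the active region I_C = β·I_B = 75 × 0.0151 = 1.14 mA.
Collector loop: V_CE = V_CC − I_C·R_C = 11 − 1.14×5.6 = 4.64 V.
Since V_CE = 4.64 V > V_CE(sat) ≈ 0.2 V, the transistor is in the active region as assumed.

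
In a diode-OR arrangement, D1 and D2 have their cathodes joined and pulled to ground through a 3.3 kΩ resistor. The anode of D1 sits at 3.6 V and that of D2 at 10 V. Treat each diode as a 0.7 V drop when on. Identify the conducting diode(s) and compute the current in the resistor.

Only D2 conducts; I_R ≈ 2.8 mA

Assume both conduct. Then node N would need to be at both 3.6−0.7 = 2.9 V and 10−0.7 = 9.3 V, which is impossible.
Assume only D2 conducts: V_N = 10 − 0.7 = 9.3 V, so I_R = 9.3/3.3 = 2.82 mA.
Check D1: its anode-to-cathode voltage is 3.6 − 9.3 = -5.7 V < 0.7 V, so it is off. The assumption is consistent.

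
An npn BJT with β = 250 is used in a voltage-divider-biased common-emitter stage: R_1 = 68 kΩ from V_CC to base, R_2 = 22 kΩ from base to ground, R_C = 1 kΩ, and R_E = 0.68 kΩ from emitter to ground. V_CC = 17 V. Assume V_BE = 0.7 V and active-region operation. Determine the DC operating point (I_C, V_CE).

I_C ≈ 4.6 mA, V_CE ≈ 9.2 V

Thevenize the base divider: V_Th = V_CC·R_2/(R_1+R_2) = 17×22/90 = 4.16 V, R_Th = R_1‖R_2 = 16.6 kΩ.
Base-emitter loop: V_Th = I_B·R_Th + V_BE + (β+1)I_B·R_E, so I_B = (4.16 − 0.7) / (16.6 + 251×0.68) = 0.0184 mA.
I_C = β·I_B = 250×0.0184 = 4.61 mA, and I_E = (β+1)I_B = 4.63 mA.
V_CE = V_CC − I_C·R_C − I_E·R_E = 17 − 4.61×1 − 4.63×0.68 = 9.24 V.
V_CE = 9.24 V > 0.2 V confirms active-region operation.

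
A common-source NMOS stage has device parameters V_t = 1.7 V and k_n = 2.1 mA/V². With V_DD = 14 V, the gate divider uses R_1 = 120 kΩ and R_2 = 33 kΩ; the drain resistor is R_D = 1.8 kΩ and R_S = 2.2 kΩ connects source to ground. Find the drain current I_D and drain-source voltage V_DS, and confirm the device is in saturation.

V_G = V_DD·R_2/(R_1+R_2) = 14×33/153 = 3.02 V.
Assume saturation: I_D = (k_n/2)(V_GS − V_t)² with V_GS = V_G − I_D·R_S = 3.02 − 2.2·I_D.
Substituting gives 5.08·I_D² − 7.1·I_D + 1.83 = 0, with roots I_D = 0.341 or 1.06 mA.
The root I_D = 1.06 mA gives V_GS = 0.697 V ≤ V_t, so take I_D = 0.341 mA.
Then V_GS = 2.27 V and V_DS = V_DD − I_D(R_D+R_S) = 14 − 0.341×4 = 12.6 V.
Saturation requires V_DS ≥ V_GS − V_t = 0.57 V; 12.6 ≥ 0.57 ✓.

I_D ≈ 0.34 mA, V_DS ≈ 13 V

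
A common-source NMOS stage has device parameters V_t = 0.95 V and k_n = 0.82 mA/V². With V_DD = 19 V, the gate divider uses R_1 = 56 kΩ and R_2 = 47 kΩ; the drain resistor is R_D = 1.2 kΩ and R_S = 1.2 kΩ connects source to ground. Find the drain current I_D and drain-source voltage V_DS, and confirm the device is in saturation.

V_G = V_DD·R_2/(R_1+R_2) = 19×47/103 = 8.67 V.
Assume saturation: I_D = (k_n/2)(V_GS − V_t)² with V_GS = V_G − I_D·R_S = 8.67 − 1.2·I_D.
Substituting gives 0.59·I_D² − 8.6·I_D + 24.4 = 0, with roots I_D = 3.87 or 10.7 mA.
The root I_D = 10.7 mA gives V_GS = -4.16 V ≤ V_t, so take I_D = 3.87 mA.
Then V_GS = 4.02 V and V_DS = V_DD − I_D(R_D+R_S) = 19 − 3.87×2.4 = 9.71 V.
Saturation requires V_DS ≥ V_GS − V_t = 3.07 V; 9.71 ≥ 3.07 ✓.

I_D ≈ 3.9 mA, V_DS ≈ 9.7 V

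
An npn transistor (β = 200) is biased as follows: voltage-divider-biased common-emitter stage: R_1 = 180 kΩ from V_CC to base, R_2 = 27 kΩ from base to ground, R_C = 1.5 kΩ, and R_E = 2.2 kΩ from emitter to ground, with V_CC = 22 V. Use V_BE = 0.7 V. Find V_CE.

V_CE ≈ 19 V

Thevenize the base divider: V_Th = V_CC·R_2/(R_1+R_2) = 22×27/207 = 2.87 V, R_Th = R_1‖R_2 = 23.5 kΩ.
Base-emitter loop: V_Th = I_B·R_Th + V_BE + (β+1)I_B·R_E, so I_B = (2.87 − 0.7) / (23.5 + 201×2.2) = 0.00466 mA.
I_C = β·I_B = 200×0.00466 = 0.932 mA, and I_E = (β+1)I_B = 0.936 mA.
V_CE = V_CC − I_C·R_C − I_E·R_E = 22 − 0.932×1.5 − 0.936×2.2 = 18.5 V.
V_CE = 18.5 V > 0.2 V confirms active-region operation.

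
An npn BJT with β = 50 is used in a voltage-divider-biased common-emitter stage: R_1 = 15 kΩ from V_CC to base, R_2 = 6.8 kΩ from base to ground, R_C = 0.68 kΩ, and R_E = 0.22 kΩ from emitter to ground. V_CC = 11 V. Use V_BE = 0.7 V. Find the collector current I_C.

Thevenize the base divider: V_Th = V_CC·R_2/(R_1+R_2) = 11×6.8/21.8 = 3.43 V, R_Th = R_1‖R_2 = 4.68 kΩ.
Base-emitter loop: V_Th = I_B·R_Th + V_BE + (β+1)I_B·R_E, so I_B = (3.43 − 0.7) / (4.68 + 51×0.22) = 0.172 mA.
I_C = β·I_B = 50×0.172 = 8.59 mA, and I_E = (β+1)I_B = 8.76 mA.
V_CE = V_CC − I_C·R_C − I_E·R_E = 11 − 8.59×0.68 − 8.76×0.22 = 3.23 V.
V_CE = 3.23 V > 0.2 V confirms active-region operation.

I_C ≈ 8.6 mA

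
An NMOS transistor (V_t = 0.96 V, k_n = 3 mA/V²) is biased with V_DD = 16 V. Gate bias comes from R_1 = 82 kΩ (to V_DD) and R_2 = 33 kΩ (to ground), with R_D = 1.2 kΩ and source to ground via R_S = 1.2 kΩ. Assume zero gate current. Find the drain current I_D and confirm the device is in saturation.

I_D ≈ 2.1 mA

V_G = V_DD·R_2/(R_1+R_2) = 16×33/115 = 4.59 V.
Assume saturation: I_D = (k_n/2)(V_GS − V_t)² with V_GS = V_G − I_D·R_S = 4.59 − 1.2·I_D.
Substituting gives 2.16·I_D² − 14.1·I_D + 19.8 = 0, with roots I_D = 2.05 or 4.46 mA.
The root I_D = 4.46 mA gives V_GS = -0.765 V ≤ V_t, so take I_D = 2.05 mA.
Then V_GS = 2.13 V and V_DS = V_DD − I_D(R_D+R_S) = 16 − 2.05×2.4 = 11.1 V.
Saturation requires V_DS ≥ V_GS − V_t = 1.17 V; 11.1 ≥ 1.17 ✓.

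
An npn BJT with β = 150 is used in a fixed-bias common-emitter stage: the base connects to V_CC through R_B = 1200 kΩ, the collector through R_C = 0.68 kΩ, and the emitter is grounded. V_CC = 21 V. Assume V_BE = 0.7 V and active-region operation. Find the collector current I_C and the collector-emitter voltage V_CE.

I_C ≈ 2.5 mA, V_CE ≈ 19 V

Base loop: V_CC = I_B·R_B + V_BE, so I_B = (21 − 0.7)/1200 kΩ = 0.0169 mA.
In the active region I_C = β·I_B = 150 × 0.0169 = 2.54 mA.
Collector loop: V_CE = V_CC − I_C·R_C = 21 − 2.54×0.68 = 19.3 V.
Since V_CE = 19.3 V > V_CE(sat) ≈ 0.2 V, the transistor is in the active region as assumed.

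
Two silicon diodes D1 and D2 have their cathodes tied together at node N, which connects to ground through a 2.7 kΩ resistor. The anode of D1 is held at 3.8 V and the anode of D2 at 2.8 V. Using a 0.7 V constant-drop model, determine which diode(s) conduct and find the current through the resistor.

Assume both conduct. Then node N would need to be at both 3.8−0.7 = 3.1 V and 2.8−0.7 = 2.1 V, which is impossible.
Assume only D1 conducts: V_N = 3.8 − 0.7 = 3.1 V, so I_R = 3.1/2.7 = 1.15 mA.
Check D2: its anode-to-cathode voltage is 2.8 − 3.1 = -0.3 V < 0.7 V, so it is off. The assumption is consistent.

Only D1 conducts; I_R ≈ 1.1 mA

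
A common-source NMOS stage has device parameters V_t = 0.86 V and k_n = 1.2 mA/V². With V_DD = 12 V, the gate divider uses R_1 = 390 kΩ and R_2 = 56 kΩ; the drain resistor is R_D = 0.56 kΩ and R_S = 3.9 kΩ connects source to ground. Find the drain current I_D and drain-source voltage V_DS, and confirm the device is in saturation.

V_G = V_DD·R_2/(R_1+R_2) = 12×56/446 = 1.51 V.
Assume saturation: I_D = (k_n/2)(V_GS − V_t)² with V_GS = V_G − I_D·R_S = 1.51 − 3.9·I_D.
Substituting gives 9.13·I_D² − 4.03·I_D + 0.251 = 0, with roots I_D = 0.0751 or 0.366 mA.
The root I_D = 0.366 mA gives V_GS = 0.0788 V ≤ V_t, so take I_D = 0.0751 mA.
Then V_GS = 1.21 V and V_DS = V_DD − I_D(R_D+R_S) = 12 − 0.0751×4.46 = 11.7 V.
Saturation requires V_DS ≥ V_GS − V_t = 0.354 V; 11.7 ≥ 0.354 ✓.

I_D ≈ 0.075 mA, V_DS ≈ 12 V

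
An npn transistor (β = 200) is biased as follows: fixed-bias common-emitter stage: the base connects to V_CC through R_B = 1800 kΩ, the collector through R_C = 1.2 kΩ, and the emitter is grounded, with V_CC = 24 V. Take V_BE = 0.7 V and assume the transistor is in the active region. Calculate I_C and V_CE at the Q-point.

Base loop: V_CC = I_B·R_B + V_BE, so I_B = (24 − 0.7)/1800 kΩ = 0.0129 mA.
In the active region I_C = β·I_B = 200 × 0.0129 = 2.59 mA.
Collector loop: V_CE = V_CC − I_C·R_C = 24 − 2.59×1.2 = 20.9 V.
Since V_CE = 20.9 V > V_CE(sat) ≈ 0.2 V, the transistor is in the active region as assumed.

I_C ≈ 2.6 mA, V_CE ≈ 21 V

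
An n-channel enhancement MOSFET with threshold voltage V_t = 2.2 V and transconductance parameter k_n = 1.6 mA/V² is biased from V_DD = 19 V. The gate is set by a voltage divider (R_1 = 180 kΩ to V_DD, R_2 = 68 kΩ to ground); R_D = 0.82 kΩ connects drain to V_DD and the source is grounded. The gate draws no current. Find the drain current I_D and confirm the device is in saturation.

V_G = V_DD·R_2/(R_1+R_2) = 19×68/248 = 5.21 V. With the source grounded, V_GS = V_G = 5.21 V.
Assume saturation: I_D = (k_n/2)(V_GS − V_t)² = (1.6/2)×(5.21 − 2.2)² = 0.8×3.01² = 7.25 mA.
V_DS = V_DD − I_D·R_D = 19 − 7.25×0.82 = 13.1 V.
Saturation requires V_DS ≥ V_GS − V_t = 3.01 V; 13.1 ≥ 3.01 ✓.

I_D ≈ 7.2 mA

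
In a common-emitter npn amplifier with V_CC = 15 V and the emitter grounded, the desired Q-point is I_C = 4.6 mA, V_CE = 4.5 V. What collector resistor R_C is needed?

Collector loop: V_CC = I_C·R_C + V_CE.
R_C = (V_CC − V_CE)/I_C = (15 − 4.5)/4.6 = 2.28 kΩ.

R_C ≈ 2.3 kΩ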